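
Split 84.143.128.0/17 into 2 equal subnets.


New prefix = 17 + 1 = 18
Each subnet has 16384 addresses
  84.143.128.0/18
  84.143.192.0/18
Subnets: 84.143.128.0/18, 84.143.192.0/18


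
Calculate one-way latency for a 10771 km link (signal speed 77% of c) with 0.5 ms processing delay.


Speed = 0.77 * 3e5 km/s = 231000 km/s
Propagation delay = 10771 / 231000 = 0.0466 s = 46.6277 ms
Processing delay = 0.5 ms
Total one-way latency = 47.1277 ms


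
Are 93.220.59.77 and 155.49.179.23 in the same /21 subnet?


Mask: 255.255.248.0
93.220.59.77 AND mask = 93.220.56.0
155.49.179.23 AND mask = 155.49.176.0
No, different subnets (93.220.56.0 vs 155.49.176.0)


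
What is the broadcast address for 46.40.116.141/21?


Network: 46.40.112.0/21
Host bits = 11
Set all host bits to 1:
Broadcast: 46.40.119.255


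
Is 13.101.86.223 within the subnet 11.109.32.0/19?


Subnet network: 11.109.32.0
Test IP AND mask: 13.101.64.0
No, 13.101.86.223 is not in 11.109.32.0/19


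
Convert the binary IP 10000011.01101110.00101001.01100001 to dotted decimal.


10000011 = 131
01101110 = 110
00101001 = 41
01100001 = 97
IP: 131.110.41.97


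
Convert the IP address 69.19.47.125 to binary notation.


69 = 01000101
19 = 00010011
47 = 00101111
125 = 01111101
Binary: 01000101.00010011.00101111.01111101


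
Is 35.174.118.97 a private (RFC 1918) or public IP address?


RFC 1918 private ranges:
  10.0.0.0/8 (10.0.0.0 - 10.255.255.255)
  172.16.0.0/12 (172.16.0.0 - 172.31.255.255)
  192.168.0.0/16 (192.168.0.0 - 192.168.255.255)
Public (not in any RFC 1918 range)


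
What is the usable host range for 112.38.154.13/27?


Network: 112.38.154.0
Broadcast: 112.38.154.31
First usable = network + 1
Last usable = broadcast - 1
Range: 112.38.154.1 to 112.38.154.30


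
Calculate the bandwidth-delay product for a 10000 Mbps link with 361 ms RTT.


BDP = bandwidth * RTT
= 10000 Mbps * 361 ms
= 10000 * 1e6 * 361 / 1000 bits
= 3610000000 bits
= 451250000 bytes
= 440673.8281 KB
BDP = 3610000000 bits (451250000 bytes)


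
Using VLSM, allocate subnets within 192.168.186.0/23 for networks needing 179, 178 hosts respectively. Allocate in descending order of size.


179 hosts -> /24 (254 usable): 192.168.186.0/24
178 hosts -> /24 (254 usable): 192.168.187.0/24
Allocation: 192.168.186.0/24 (179 hosts, 254 usable); 192.168.187.0/24 (178 hosts, 254 usable)


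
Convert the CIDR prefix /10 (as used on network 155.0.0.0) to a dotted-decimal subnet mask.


/10 means 10 network bits, 22 host bits
Binary: 11111111110000000000000000000000
Mask: 255.192.0.0


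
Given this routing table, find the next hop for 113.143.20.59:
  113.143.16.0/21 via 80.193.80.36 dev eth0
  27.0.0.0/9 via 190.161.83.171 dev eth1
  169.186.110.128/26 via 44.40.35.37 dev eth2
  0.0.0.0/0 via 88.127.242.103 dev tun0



Longest prefix match for 113.143.20.59:
  /21 113.143.16.0: MATCH
  /9 27.0.0.0: no
  /26 169.186.110.128: no
  /0 0.0.0.0: MATCH
Selected: next-hop 80.193.80.36 via eth0 (matched /21)


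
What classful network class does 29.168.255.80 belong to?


First octet: 29
Binary: 00011101
0xxxxxxx -> Class A (1-126)
Class A, default mask 255.0.0.0 (/8)


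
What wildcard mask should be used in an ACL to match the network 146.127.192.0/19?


Subnet mask: 255.255.224.0
Wildcard = 255.255.255.255 - subnet mask
255 - 255 = 0
255 - 255 = 0
255 - 224 = 31
255 - 0 = 255
Wildcard: 0.0.31.255


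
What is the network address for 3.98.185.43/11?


IP:   00000011.01100010.10111001.00101011
Mask: 11111111.11100000.00000000.00000000
AND operation:
Net:  00000011.01100000.00000000.00000000
Network: 3.96.0.0/11


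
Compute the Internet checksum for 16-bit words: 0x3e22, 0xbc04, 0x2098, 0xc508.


Sum all words (with carry folding):
+ 0x3e22 = 0x3e22
+ 0xbc04 = 0xfa26
+ 0x2098 = 0x1abf
+ 0xc508 = 0xdfc7
One's complement: ~0xdfc7
Checksum = 0x2038


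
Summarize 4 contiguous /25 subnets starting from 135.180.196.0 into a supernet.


Original prefix: /25
Number of subnets: 4 = 2^2
New prefix = 25 - 2 = 23
Supernet: 135.180.196.0/23


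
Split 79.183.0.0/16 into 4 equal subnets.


New prefix = 16 + 2 = 18
Each subnet has 16384 addresses
  79.183.0.0/18
  79.183.64.0/18
  79.183.128.0/18
  79.183.192.0/18
Subnets: 79.183.0.0/18, 79.183.64.0/18, 79.183.128.0/18, 79.183.192.0/18


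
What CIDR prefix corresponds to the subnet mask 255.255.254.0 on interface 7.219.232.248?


Binary: 11111111.11111111.11111110.00000000
Count leading 1s
Prefix: /23


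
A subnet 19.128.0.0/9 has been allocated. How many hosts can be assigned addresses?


Host bits = 32 - 9 = 23
Total addresses = 2^23 = 8388608
Usable = total - 2 (network and broadcast)
Usable hosts: 8388606


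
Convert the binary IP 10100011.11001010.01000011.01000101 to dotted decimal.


10100011 = 163
11001010 = 202
01000011 = 67
01000101 = 69
IP: 163.202.67.69


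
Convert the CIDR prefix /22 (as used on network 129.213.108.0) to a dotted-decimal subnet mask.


/22 means 22 network bits, 10 host bits
Binary: 11111111111111111111110000000000
Mask: 255.255.252.0


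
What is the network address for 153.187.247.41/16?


IP:   10011001.10111011.11110111.00101001
Mask: 11111111.11111111.00000000.00000000
AND operation:
Net:  10011001.10111011.00000000.00000000
Network: 153.187.0.0/16


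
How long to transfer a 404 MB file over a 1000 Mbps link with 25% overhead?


Effective throughput = 1000 * (1 - 25/100) = 750 Mbps
File size in Mb = 404 * 8 = 3232 Mb
Time = 3232 / 750
Time = 4.3093 seconds


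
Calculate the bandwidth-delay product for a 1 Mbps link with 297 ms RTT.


BDP = bandwidth * RTT
= 1 Mbps * 297 ms
= 1 * 1e6 * 297 / 1000 bits
= 297000 bits
= 37125 bytes
= 36.2549 KB
BDP = 297000 bits (37125 bytes)


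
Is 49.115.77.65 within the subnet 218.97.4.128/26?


Subnet network: 218.97.4.128
Test IP AND mask: 49.115.77.64
No, 49.115.77.65 is not in 218.97.4.128/26


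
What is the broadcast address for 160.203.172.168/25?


Network: 160.203.172.128/25
Host bits = 7
Set all host bits to 1:
Broadcast: 160.203.172.255


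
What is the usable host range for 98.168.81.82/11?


Network: 98.160.0.0
Broadcast: 98.191.255.255
First usable = network + 1
Last usable = broadcast - 1
Range: 98.160.0.1 to 98.191.255.254


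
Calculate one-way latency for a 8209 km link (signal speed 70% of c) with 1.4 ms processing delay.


Speed = 0.7 * 3e5 km/s = 210000 km/s
Propagation delay = 8209 / 210000 = 0.0391 s = 39.0905 ms
Processing delay = 1.4 ms
Total one-way latency = 40.4905 ms


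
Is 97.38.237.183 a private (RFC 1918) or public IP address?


RFC 1918 private ranges:
  10.0.0.0/8 (10.0.0.0 - 10.255.255.255)
  172.16.0.0/12 (172.16.0.0 - 172.31.255.255)
  192.168.0.0/16 (192.168.0.0 - 192.168.255.255)
Public (not in any RFC 1918 range)


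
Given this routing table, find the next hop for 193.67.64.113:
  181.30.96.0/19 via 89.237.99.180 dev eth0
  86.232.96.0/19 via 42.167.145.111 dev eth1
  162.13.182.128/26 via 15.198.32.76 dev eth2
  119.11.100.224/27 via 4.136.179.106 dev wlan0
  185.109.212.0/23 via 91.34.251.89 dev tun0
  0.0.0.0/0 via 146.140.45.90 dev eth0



Longest prefix match for 193.67.64.113:
  /19 181.30.96.0: no
  /19 86.232.96.0: no
  /26 162.13.182.128: no
  /27 119.11.100.224: no
  /23 185.109.212.0: no
  /0 0.0.0.0: MATCH
Selected: next-hop 146.140.45.90 via eth0 (matched /0)


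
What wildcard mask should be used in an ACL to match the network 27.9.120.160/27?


Subnet mask: 255.255.255.224
Wildcard = 255.255.255.255 - subnet mask
255 - 255 = 0
255 - 255 = 0
255 - 255 = 0
255 - 224 = 31
Wildcard: 0.0.0.31


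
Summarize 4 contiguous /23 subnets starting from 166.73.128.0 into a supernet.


Original prefix: /23
Number of subnets: 4 = 2^2
New prefix = 23 - 2 = 21
Supernet: 166.73.128.0/21


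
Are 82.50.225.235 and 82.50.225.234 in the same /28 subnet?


Mask: 255.255.255.240
82.50.225.235 AND mask = 82.50.225.224
82.50.225.234 AND mask = 82.50.225.224
Yes, same subnet (82.50.225.224)


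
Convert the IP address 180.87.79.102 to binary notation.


180 = 10110100
87 = 01010111
79 = 01001111
102 = 01100110
Binary: 10110100.01010111.01001111.01100110


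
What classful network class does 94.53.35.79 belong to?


First octet: 94
Binary: 01011110
0xxxxxxx -> Class A (1-126)
Class A, default mask 255.0.0.0 (/8)


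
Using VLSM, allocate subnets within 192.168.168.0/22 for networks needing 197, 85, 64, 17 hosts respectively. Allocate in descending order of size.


197 hosts -> /24 (254 usable): 192.168.168.0/24
85 hosts -> /25 (126 usable): 192.168.169.0/25
64 hosts -> /25 (126 usable): 192.168.169.128/25
17 hosts -> /27 (30 usable): 192.168.170.0/27
Allocation: 192.168.168.0/24 (197 hosts, 254 usable); 192.168.169.0/25 (85 hosts, 126 usable); 192.168.169.128/25 (64 hosts, 126 usable); 192.168.170.0/27 (17 hosts, 30 usable)


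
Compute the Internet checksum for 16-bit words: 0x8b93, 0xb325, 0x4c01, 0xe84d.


Sum all words (with carry folding):
+ 0x8b93 = 0x8b93
+ 0xb325 = 0x3eb9
+ 0x4c01 = 0x8aba
+ 0xe84d = 0x7308
One's complement: ~0x7308
Checksum = 0x8cf7


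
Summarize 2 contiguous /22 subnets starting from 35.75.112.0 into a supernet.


Original prefix: /22
Number of subnets: 2 = 2^1
New prefix = 22 - 1 = 21
Supernet: 35.75.112.0/21


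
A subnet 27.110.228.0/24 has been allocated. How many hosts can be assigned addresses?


Host bits = 32 - 24 = 8
Total addresses = 2^8 = 256
Usable = total - 2 (network and broadcast)
Usable hosts: 254


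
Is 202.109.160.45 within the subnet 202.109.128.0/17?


Subnet network: 202.109.128.0
Test IP AND mask: 202.109.128.0
Yes, 202.109.160.45 is in 202.109.128.0/17


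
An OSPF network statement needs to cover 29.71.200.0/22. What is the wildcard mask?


Subnet mask: 255.255.252.0
Wildcard = 255.255.255.255 - subnet mask
255 - 255 = 0
255 - 255 = 0
255 - 252 = 3
255 - 0 = 255
Wildcard: 0.0.3.255


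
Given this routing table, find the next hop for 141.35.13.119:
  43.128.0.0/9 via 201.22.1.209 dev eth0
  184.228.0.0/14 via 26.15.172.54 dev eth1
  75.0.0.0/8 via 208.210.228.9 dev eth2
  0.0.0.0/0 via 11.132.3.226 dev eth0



Longest prefix match for 141.35.13.119:
  /9 43.128.0.0: no
  /14 184.228.0.0: no
  /8 75.0.0.0: no
  /0 0.0.0.0: MATCH
Selected: next-hop 11.132.3.226 via eth0 (matched /0)


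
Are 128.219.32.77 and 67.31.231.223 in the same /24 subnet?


Mask: 255.255.255.0
128.219.32.77 AND mask = 128.219.32.0
67.31.231.223 AND mask = 67.31.231.0
No, different subnets (128.219.32.0 vs 67.31.231.0)


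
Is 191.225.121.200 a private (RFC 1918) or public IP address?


RFC 1918 private ranges:
  10.0.0.0/8 (10.0.0.0 - 10.255.255.255)
  172.16.0.0/12 (172.16.0.0 - 172.31.255.255)
  192.168.0.0/16 (192.168.0.0 - 192.168.255.255)
Public (not in any RFC 1918 range)


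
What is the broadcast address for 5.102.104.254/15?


Network: 5.102.0.0/15
Host bits = 17
Set all host bits to 1:
Broadcast: 5.103.255.255


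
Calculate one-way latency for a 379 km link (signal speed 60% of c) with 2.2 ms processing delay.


Speed = 0.6 * 3e5 km/s = 180000 km/s
Propagation delay = 379 / 180000 = 0.0021 s = 2.1056 ms
Processing delay = 2.2 ms
Total one-way latency = 4.3056 ms


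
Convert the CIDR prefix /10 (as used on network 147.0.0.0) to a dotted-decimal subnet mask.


/10 means 10 network bits, 22 host bits
Binary: 11111111110000000000000000000000
Mask: 255.192.0.0


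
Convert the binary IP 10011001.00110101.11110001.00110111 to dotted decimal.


10011001 = 153
00110101 = 53
11110001 = 241
00110111 = 55
IP: 153.53.241.55


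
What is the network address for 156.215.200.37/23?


IP:   10011100.11010111.11001000.00100101
Mask: 11111111.11111111.11111110.00000000
AND operation:
Net:  10011100.11010111.11001000.00000000
Network: 156.215.200.0/23


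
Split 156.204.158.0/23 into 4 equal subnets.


New prefix = 23 + 2 = 25
Each subnet has 128 addresses
  156.204.158.0/25
  156.204.158.128/25
  156.204.159.0/25
  156.204.159.128/25
Subnets: 156.204.158.0/25, 156.204.158.128/25, 156.204.159.0/25, 156.204.159.128/25


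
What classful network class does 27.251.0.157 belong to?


First octet: 27
Binary: 00011011
0xxxxxxx -> Class A (1-126)
Class A, default mask 255.0.0.0 (/8)


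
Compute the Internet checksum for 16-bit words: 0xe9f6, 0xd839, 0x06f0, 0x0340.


Sum all words (with carry folding):
+ 0xe9f6 = 0xe9f6
+ 0xd839 = 0xc230
+ 0x06f0 = 0xc920
+ 0x0340 = 0xcc60
One's complement: ~0xcc60
Checksum = 0x339f


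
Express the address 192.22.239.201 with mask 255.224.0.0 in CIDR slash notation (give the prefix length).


Binary: 11111111.11100000.00000000.00000000
Count leading 1s
Prefix: /11


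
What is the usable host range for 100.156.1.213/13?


Network: 100.152.0.0
Broadcast: 100.159.255.255
First usable = network + 1
Last usable = broadcast - 1
Range: 100.152.0.1 to 100.159.255.254


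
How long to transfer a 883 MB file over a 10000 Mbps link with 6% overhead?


Effective throughput = 10000 * (1 - 6/100) = 9400 Mbps
File size in Mb = 883 * 8 = 7064 Mb
Time = 7064 / 9400
Time = 0.7515 seconds


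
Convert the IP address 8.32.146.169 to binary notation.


8 = 00001000
32 = 00100000
146 = 10010010
169 = 10101001
Binary: 00001000.00100000.10010010.10101001


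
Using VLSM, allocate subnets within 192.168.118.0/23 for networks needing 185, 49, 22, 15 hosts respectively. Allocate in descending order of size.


185 hosts -> /24 (254 usable): 192.168.118.0/24
49 hosts -> /26 (62 usable): 192.168.119.0/26
22 hosts -> /27 (30 usable): 192.168.119.64/27
15 hosts -> /27 (30 usable): 192.168.119.96/27
Allocation: 192.168.118.0/24 (185 hosts, 254 usable); 192.168.119.0/26 (49 hosts, 62 usable); 192.168.119.64/27 (22 hosts, 30 usable); 192.168.119.96/27 (15 hosts, 30 usable)


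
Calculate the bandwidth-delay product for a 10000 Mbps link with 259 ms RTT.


BDP = bandwidth * RTT
= 10000 Mbps * 259 ms
= 10000 * 1e6 * 259 / 1000 bits
= 2590000000 bits
= 323750000 bytes
= 316162.1094 KB
BDP = 2590000000 bits (323750000 bytes)


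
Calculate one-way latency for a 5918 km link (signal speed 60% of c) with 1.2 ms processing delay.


Speed = 0.6 * 3e5 km/s = 180000 km/s
Propagation delay = 5918 / 180000 = 0.0329 s = 32.8778 ms
Processing delay = 1.2 ms
Total one-way latency = 34.0778 ms


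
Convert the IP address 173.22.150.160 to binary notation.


173 = 10101101
22 = 00010110
150 = 10010110
160 = 10100000
Binary: 10101101.00010110.10010110.10100000


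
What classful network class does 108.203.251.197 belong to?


First octet: 108
Binary: 01101100
0xxxxxxx -> Class A (1-126)
Class A, default mask 255.0.0.0 (/8)


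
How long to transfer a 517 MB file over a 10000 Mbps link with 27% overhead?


Effective throughput = 10000 * (1 - 27/100) = 7300 Mbps
File size in Mb = 517 * 8 = 4136 Mb
Time = 4136 / 7300
Time = 0.5666 seconds


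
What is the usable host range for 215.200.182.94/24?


Network: 215.200.182.0
Broadcast: 215.200.182.255
First usable = network + 1
Last usable = broadcast - 1
Range: 215.200.182.1 to 215.200.182.254


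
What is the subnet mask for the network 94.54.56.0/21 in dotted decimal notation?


/21 means 21 network bits, 11 host bits
Binary: 11111111111111111111100000000000
Mask: 255.255.248.0


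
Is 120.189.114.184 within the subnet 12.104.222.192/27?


Subnet network: 12.104.222.192
Test IP AND mask: 120.189.114.160
No, 120.189.114.184 is not in 12.104.222.192/27


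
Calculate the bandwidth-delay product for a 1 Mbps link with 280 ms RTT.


BDP = bandwidth * RTT
= 1 Mbps * 280 ms
= 1 * 1e6 * 280 / 1000 bits
= 280000 bits
= 35000 bytes
= 34.1797 KB
BDP = 280000 bits (35000 bytes)


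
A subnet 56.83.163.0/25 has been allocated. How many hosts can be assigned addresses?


Host bits = 32 - 25 = 7
Total addresses = 2^7 = 128
Usable = total - 2 (network and broadcast)
Usable hosts: 126


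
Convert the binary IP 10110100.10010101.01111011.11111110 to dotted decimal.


10110100 = 180
10010101 = 149
01111011 = 123
11111110 = 254
IP: 180.149.123.254


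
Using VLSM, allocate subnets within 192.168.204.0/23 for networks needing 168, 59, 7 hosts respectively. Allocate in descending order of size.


168 hosts -> /24 (254 usable): 192.168.204.0/24
59 hosts -> /26 (62 usable): 192.168.205.0/26
7 hosts -> /28 (14 usable): 192.168.205.64/28
Allocation: 192.168.204.0/24 (168 hosts, 254 usable); 192.168.205.0/26 (59 hosts, 62 usable); 192.168.205.64/28 (7 hosts, 14 usable)


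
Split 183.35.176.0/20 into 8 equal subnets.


New prefix = 20 + 3 = 23
Each subnet has 512 addresses
  183.35.176.0/23
  183.35.178.0/23
  183.35.180.0/23
  183.35.182.0/23
  183.35.184.0/23
  183.35.186.0/23
  183.35.188.0/23
  183.35.190.0/23
Subnets: 183.35.176.0/23, 183.35.178.0/23, 183.35.180.0/23, 183.35.182.0/23, 183.35.184.0/23, 183.35.186.0/23, 183.35.188.0/23, 183.35.190.0/23


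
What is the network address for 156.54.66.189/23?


IP:   10011100.00110110.01000010.10111101
Mask: 11111111.11111111.11111110.00000000
AND operation:
Net:  10011100.00110110.01000010.00000000
Network: 156.54.66.0/23


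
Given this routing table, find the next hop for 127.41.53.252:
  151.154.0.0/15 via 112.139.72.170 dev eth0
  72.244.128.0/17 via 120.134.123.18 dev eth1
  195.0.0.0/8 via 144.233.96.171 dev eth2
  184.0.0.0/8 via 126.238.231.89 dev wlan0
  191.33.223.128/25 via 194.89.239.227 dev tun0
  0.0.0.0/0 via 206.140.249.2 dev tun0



Longest prefix match for 127.41.53.252:
  /15 151.154.0.0: no
  /17 72.244.128.0: no
  /8 195.0.0.0: no
  /8 184.0.0.0: no
  /25 191.33.223.128: no
  /0 0.0.0.0: MATCH
Selected: next-hop 206.140.249.2 via tun0 (matched /0)


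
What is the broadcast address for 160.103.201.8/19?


Network: 160.103.192.0/19
Host bits = 13
Set all host bits to 1:
Broadcast: 160.103.223.255


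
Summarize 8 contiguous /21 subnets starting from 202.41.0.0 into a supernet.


Original prefix: /21
Number of subnets: 8 = 2^3
New prefix = 21 - 3 = 18
Supernet: 202.41.0.0/18


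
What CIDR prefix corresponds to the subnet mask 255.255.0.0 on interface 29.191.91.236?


Binary: 11111111.11111111.00000000.00000000
Count leading 1s
Prefix: /16


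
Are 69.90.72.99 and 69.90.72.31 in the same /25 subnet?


Mask: 255.255.255.128
69.90.72.99 AND mask = 69.90.72.0
69.90.72.31 AND mask = 69.90.72.0
Yes, same subnet (69.90.72.0)


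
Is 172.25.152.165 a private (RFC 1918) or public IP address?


RFC 1918 private ranges:
  10.0.0.0/8 (10.0.0.0 - 10.255.255.255)
  172.16.0.0/12 (172.16.0.0 - 172.31.255.255)
  192.168.0.0/16 (192.168.0.0 - 192.168.255.255)
Private (in 172.16.0.0/12)


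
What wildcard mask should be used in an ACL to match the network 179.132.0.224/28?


Subnet mask: 255.255.255.240
Wildcard = 255.255.255.255 - subnet mask
255 - 255 = 0
255 - 255 = 0
255 - 255 = 0
255 - 240 = 15
Wildcard: 0.0.0.15


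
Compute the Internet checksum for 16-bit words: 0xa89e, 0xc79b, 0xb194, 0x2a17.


Sum all words (with carry folding):
+ 0xa89e = 0xa89e
+ 0xc79b = 0x703a
+ 0xb194 = 0x21cf
+ 0x2a17 = 0x4be6
One's complement: ~0x4be6
Checksum = 0xb419


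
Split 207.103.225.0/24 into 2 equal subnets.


New prefix = 24 + 1 = 25
Each subnet has 128 addresses
  207.103.225.0/25
  207.103.225.128/25
Subnets: 207.103.225.0/25, 207.103.225.128/25


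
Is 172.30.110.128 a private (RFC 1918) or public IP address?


RFC 1918 private ranges:
  10.0.0.0/8 (10.0.0.0 - 10.255.255.255)
  172.16.0.0/12 (172.16.0.0 - 172.31.255.255)
  192.168.0.0/16 (192.168.0.0 - 192.168.255.255)
Private (in 172.16.0.0/12)


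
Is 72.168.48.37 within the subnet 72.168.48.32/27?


Subnet network: 72.168.48.32
Test IP AND mask: 72.168.48.32
Yes, 72.168.48.37 is in 72.168.48.32/27


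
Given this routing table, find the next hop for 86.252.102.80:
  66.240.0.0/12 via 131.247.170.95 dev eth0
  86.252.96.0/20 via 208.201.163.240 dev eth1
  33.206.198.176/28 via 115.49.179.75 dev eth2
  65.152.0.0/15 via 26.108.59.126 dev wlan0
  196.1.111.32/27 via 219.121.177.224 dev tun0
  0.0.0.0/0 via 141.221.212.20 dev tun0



Longest prefix match for 86.252.102.80:
  /12 66.240.0.0: no
  /20 86.252.96.0: MATCH
  /28 33.206.198.176: no
  /15 65.152.0.0: no
  /27 196.1.111.32: no
  /0 0.0.0.0: MATCH
Selected: next-hop 208.201.163.240 via eth1 (matched /20)


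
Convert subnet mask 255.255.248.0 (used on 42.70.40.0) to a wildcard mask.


Subnet mask: 255.255.248.0
Wildcard = 255.255.255.255 - subnet mask
255 - 255 = 0
255 - 255 = 0
255 - 248 = 7
255 - 0 = 255
Wildcard: 0.0.7.255


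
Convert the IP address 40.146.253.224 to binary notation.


40 = 00101000
146 = 10010010
253 = 11111101
224 = 11100000
Binary: 00101000.10010010.11111101.11100000


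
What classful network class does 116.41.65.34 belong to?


First octet: 116
Binary: 01110100
0xxxxxxx -> Class A (1-126)
Class A, default mask 255.0.0.0 (/8)


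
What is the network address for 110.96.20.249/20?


IP:   01101110.01100000.00010100.11111001
Mask: 11111111.11111111.11110000.00000000
AND operation:
Net:  01101110.01100000.00010000.00000000
Network: 110.96.16.0/20


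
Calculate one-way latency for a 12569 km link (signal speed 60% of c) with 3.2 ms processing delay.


Speed = 0.6 * 3e5 km/s = 180000 km/s
Propagation delay = 12569 / 180000 = 0.0698 s = 69.8278 ms
Processing delay = 3.2 ms
Total one-way latency = 73.0278 ms


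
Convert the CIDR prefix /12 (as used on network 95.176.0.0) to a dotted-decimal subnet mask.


/12 means 12 network bits, 20 host bits
Binary: 11111111111100000000000000000000
Mask: 255.240.0.0


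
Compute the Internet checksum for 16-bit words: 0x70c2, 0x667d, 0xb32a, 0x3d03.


Sum all words (with carry folding):
+ 0x70c2 = 0x70c2
+ 0x667d = 0xd73f
+ 0xb32a = 0x8a6a
+ 0x3d03 = 0xc76d
One's complement: ~0xc76d
Checksum = 0x3892


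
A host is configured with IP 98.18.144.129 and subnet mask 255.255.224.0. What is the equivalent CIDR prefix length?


Binary: 11111111.11111111.11100000.00000000
Count leading 1s
Prefix: /19


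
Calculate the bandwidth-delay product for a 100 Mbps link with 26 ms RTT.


BDP = bandwidth * RTT
= 100 Mbps * 26 ms
= 100 * 1e6 * 26 / 1000 bits
= 2600000 bits
= 325000 bytes
= 317.3828 KB
BDP = 2600000 bits (325000 bytes)


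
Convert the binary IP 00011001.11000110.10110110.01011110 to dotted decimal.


00011001 = 25
11000110 = 198
10110110 = 182
01011110 = 94
IP: 25.198.182.94


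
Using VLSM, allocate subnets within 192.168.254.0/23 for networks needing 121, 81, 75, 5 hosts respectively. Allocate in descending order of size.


121 hosts -> /25 (126 usable): 192.168.254.0/25
81 hosts -> /25 (126 usable): 192.168.254.128/25
75 hosts -> /25 (126 usable): 192.168.255.0/25
5 hosts -> /29 (6 usable): 192.168.255.128/29
Allocation: 192.168.254.0/25 (121 hosts, 126 usable); 192.168.254.128/25 (81 hosts, 126 usable); 192.168.255.0/25 (75 hosts, 126 usable); 192.168.255.128/29 (5 hosts, 6 usable)


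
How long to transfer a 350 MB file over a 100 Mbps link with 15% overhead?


Effective throughput = 100 * (1 - 15/100) = 85 Mbps
File size in Mb = 350 * 8 = 2800 Mb
Time = 2800 / 85
Time = 32.9412 seconds


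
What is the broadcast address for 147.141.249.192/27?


Network: 147.141.249.192/27
Host bits = 5
Set all host bits to 1:
Broadcast: 147.141.249.223


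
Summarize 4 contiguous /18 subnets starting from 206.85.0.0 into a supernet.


Original prefix: /18
Number of subnets: 4 = 2^2
New prefix = 18 - 2 = 16
Supernet: 206.85.0.0/16


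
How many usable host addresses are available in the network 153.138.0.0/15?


Host bits = 32 - 15 = 17
Total addresses = 2^17 = 131072
Usable = total - 2 (network and broadcast)
Usable hosts: 131070


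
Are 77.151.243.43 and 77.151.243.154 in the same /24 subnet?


Mask: 255.255.255.0
77.151.243.43 AND mask = 77.151.243.0
77.151.243.154 AND mask = 77.151.243.0
Yes, same subnet (77.151.243.0)


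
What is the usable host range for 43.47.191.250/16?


Network: 43.47.0.0
Broadcast: 43.47.255.255
First usable = network + 1
Last usable = broadcast - 1
Range: 43.47.0.1 to 43.47.255.254


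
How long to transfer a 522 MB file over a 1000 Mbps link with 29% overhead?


Effective throughput = 1000 * (1 - 29/100) = 710 Mbps
File size in Mb = 522 * 8 = 4176 Mb
Time = 4176 / 710
Time = 5.8817 seconds


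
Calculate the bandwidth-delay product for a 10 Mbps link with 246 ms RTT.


BDP = bandwidth * RTT
= 10 Mbps * 246 ms
= 10 * 1e6 * 246 / 1000 bits
= 2460000 bits
= 307500 bytes
= 300.293 KB
BDP = 2460000 bits (307500 bytes)


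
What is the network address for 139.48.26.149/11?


IP:   10001011.00110000.00011010.10010101
Mask: 11111111.11100000.00000000.00000000
AND operation:
Net:  10001011.00100000.00000000.00000000
Network: 139.32.0.0/11


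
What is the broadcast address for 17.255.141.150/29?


Network: 17.255.141.144/29
Host bits = 3
Set all host bits to 1:
Broadcast: 17.255.141.151


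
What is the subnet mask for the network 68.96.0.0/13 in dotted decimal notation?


/13 means 13 network bits, 19 host bits
Binary: 11111111111110000000000000000000
Mask: 255.248.0.0


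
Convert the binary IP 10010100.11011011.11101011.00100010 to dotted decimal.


10010100 = 148
11011011 = 219
11101011 = 235
00100010 = 34
IP: 148.219.235.34


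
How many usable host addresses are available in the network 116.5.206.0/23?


Host bits = 32 - 23 = 9
Total addresses = 2^9 = 512
Usable = total - 2 (network and broadcast)
Usable hosts: 510


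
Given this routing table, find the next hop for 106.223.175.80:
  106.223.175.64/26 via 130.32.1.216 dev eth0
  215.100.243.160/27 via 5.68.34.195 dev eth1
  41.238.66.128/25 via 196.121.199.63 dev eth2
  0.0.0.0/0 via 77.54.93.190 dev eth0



Longest prefix match for 106.223.175.80:
  /26 106.223.175.64: MATCH
  /27 215.100.243.160: no
  /25 41.238.66.128: no
  /0 0.0.0.0: MATCH
Selected: next-hop 130.32.1.216 via eth0 (matched /26)


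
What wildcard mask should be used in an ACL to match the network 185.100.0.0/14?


Subnet mask: 255.252.0.0
Wildcard = 255.255.255.255 - subnet mask
255 - 255 = 0
255 - 252 = 3
255 - 0 = 255
255 - 0 = 255
Wildcard: 0.3.255.255


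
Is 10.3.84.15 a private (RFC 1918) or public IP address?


RFC 1918 private ranges:
  10.0.0.0/8 (10.0.0.0 - 10.255.255.255)
  172.16.0.0/12 (172.16.0.0 - 172.31.255.255)
  192.168.0.0/16 (192.168.0.0 - 192.168.255.255)
Private (in 10.0.0.0/8)


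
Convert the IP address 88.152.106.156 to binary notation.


88 = 01011000
152 = 10011000
106 = 01101010
156 = 10011100
Binary: 01011000.10011000.01101010.10011100


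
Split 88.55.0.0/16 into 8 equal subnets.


New prefix = 16 + 3 = 19
Each subnet has 8192 addresses
  88.55.0.0/19
  88.55.32.0/19
  88.55.64.0/19
  88.55.96.0/19
  88.55.128.0/19
  88.55.160.0/19
  88.55.192.0/19
  88.55.224.0/19
Subnets: 88.55.0.0/19, 88.55.32.0/19, 88.55.64.0/19, 88.55.96.0/19, 88.55.128.0/19, 88.55.160.0/19, 88.55.192.0/19, 88.55.224.0/19


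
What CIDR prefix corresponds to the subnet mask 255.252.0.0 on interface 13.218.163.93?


Binary: 11111111.11111100.00000000.00000000
Count leading 1s
Prefix: /14


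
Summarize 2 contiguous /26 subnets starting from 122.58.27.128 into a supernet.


Original prefix: /26
Number of subnets: 2 = 2^1
New prefix = 26 - 1 = 25
Supernet: 122.58.27.128/25


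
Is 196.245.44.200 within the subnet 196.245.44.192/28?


Subnet network: 196.245.44.192
Test IP AND mask: 196.245.44.192
Yes, 196.245.44.200 is in 196.245.44.192/28


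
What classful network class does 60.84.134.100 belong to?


First octet: 60
Binary: 00111100
0xxxxxxx -> Class A (1-126)
Class A, default mask 255.0.0.0 (/8)


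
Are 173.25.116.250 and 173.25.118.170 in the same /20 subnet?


Mask: 255.255.240.0
173.25.116.250 AND mask = 173.25.112.0
173.25.118.170 AND mask = 173.25.112.0
Yes, same subnet (173.25.112.0)


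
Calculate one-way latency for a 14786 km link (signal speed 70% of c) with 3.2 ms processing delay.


Speed = 0.7 * 3e5 km/s = 210000 km/s
Propagation delay = 14786 / 210000 = 0.0704 s = 70.4095 ms
Processing delay = 3.2 ms
Total one-way latency = 73.6095 ms


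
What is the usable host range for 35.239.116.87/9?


Network: 35.128.0.0
Broadcast: 35.255.255.255
First usable = network + 1
Last usable = broadcast - 1
Range: 35.128.0.1 to 35.255.255.254


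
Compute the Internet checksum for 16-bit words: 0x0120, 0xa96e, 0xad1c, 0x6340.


Sum all words (with carry folding):
+ 0x0120 = 0x0120
+ 0xa96e = 0xaa8e
+ 0xad1c = 0x57ab
+ 0x6340 = 0xbaeb
One's complement: ~0xbaeb
Checksum = 0x4514


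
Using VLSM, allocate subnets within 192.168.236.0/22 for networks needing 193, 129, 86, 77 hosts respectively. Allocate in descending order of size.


193 hosts -> /24 (254 usable): 192.168.236.0/24
129 hosts -> /24 (254 usable): 192.168.237.0/24
86 hosts -> /25 (126 usable): 192.168.238.0/25
77 hosts -> /25 (126 usable): 192.168.238.128/25
Allocation: 192.168.236.0/24 (193 hosts, 254 usable); 192.168.237.0/24 (129 hosts, 254 usable); 192.168.238.0/25 (86 hosts, 126 usable); 192.168.238.128/25 (77 hosts, 126 usable)


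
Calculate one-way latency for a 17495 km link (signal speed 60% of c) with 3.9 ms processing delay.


Speed = 0.6 * 3e5 km/s = 180000 km/s
Propagation delay = 17495 / 180000 = 0.0972 s = 97.1944 ms
Processing delay = 3.9 ms
Total one-way latency = 101.0944 ms


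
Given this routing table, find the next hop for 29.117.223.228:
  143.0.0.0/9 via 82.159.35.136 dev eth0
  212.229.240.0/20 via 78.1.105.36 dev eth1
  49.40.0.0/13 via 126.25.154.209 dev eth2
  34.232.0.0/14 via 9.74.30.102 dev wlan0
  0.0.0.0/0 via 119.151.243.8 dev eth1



Longest prefix match for 29.117.223.228:
  /9 143.0.0.0: no
  /20 212.229.240.0: no
  /13 49.40.0.0: no
  /14 34.232.0.0: no
  /0 0.0.0.0: MATCH
Selected: next-hop 119.151.243.8 via eth1 (matched /0)


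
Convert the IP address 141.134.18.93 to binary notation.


141 = 10001101
134 = 10000110
18 = 00010010
93 = 01011101
Binary: 10001101.10000110.00010010.01011101


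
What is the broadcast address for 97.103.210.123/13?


Network: 97.96.0.0/13
Host bits = 19
Set all host bits to 1:
Broadcast: 97.103.255.255


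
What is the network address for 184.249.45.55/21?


IP:   10111000.11111001.00101101.00110111
Mask: 11111111.11111111.11111000.00000000
AND operation:
Net:  10111000.11111001.00101000.00000000
Network: 184.249.40.0/21


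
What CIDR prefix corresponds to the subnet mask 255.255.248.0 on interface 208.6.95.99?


Binary: 11111111.11111111.11111000.00000000
Count leading 1s
Prefix: /21


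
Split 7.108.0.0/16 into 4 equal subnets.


New prefix = 16 + 2 = 18
Each subnet has 16384 addresses
  7.108.0.0/18
  7.108.64.0/18
  7.108.128.0/18
  7.108.192.0/18
Subnets: 7.108.0.0/18, 7.108.64.0/18, 7.108.128.0/18, 7.108.192.0/18


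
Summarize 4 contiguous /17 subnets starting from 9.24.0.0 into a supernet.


Original prefix: /17
Number of subnets: 4 = 2^2
New prefix = 17 - 2 = 15
Supernet: 9.24.0.0/15


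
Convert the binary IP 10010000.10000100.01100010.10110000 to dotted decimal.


10010000 = 144
10000100 = 132
01100010 = 98
10110000 = 176
IP: 144.132.98.176


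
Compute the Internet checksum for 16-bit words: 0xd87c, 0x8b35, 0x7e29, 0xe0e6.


Sum all words (with carry folding):
+ 0xd87c = 0xd87c
+ 0x8b35 = 0x63b2
+ 0x7e29 = 0xe1db
+ 0xe0e6 = 0xc2c2
One's complement: ~0xc2c2
Checksum = 0x3d3d


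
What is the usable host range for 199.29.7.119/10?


Network: 199.0.0.0
Broadcast: 199.63.255.255
First usable = network + 1
Last usable = broadcast - 1
Range: 199.0.0.1 to 199.63.255.254


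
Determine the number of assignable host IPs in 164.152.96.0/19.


Host bits = 32 - 19 = 13
Total addresses = 2^13 = 8192
Usable = total - 2 (network and broadcast)
Usable hosts: 8190


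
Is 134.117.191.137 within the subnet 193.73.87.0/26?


Subnet network: 193.73.87.0
Test IP AND mask: 134.117.191.128
No, 134.117.191.137 is not in 193.73.87.0/26


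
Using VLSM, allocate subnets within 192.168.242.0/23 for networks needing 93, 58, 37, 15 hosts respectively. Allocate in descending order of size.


93 hosts -> /25 (126 usable): 192.168.242.0/25
58 hosts -> /26 (62 usable): 192.168.242.128/26
37 hosts -> /26 (62 usable): 192.168.242.192/26
15 hosts -> /27 (30 usable): 192.168.243.0/27
Allocation: 192.168.242.0/25 (93 hosts, 126 usable); 192.168.242.128/26 (58 hosts, 62 usable); 192.168.242.192/26 (37 hosts, 62 usable); 192.168.243.0/27 (15 hosts, 30 usable)


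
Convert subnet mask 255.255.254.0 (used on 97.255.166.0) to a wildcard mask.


Subnet mask: 255.255.254.0
Wildcard = 255.255.255.255 - subnet mask
255 - 255 = 0
255 - 255 = 0
255 - 254 = 1
255 - 0 = 255
Wildcard: 0.0.1.255


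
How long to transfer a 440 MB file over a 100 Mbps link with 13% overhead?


Effective throughput = 100 * (1 - 13/100) = 87 Mbps
File size in Mb = 440 * 8 = 3520 Mb
Time = 3520 / 87
Time = 40.4598 seconds


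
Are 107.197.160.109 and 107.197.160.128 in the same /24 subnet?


Mask: 255.255.255.0
107.197.160.109 AND mask = 107.197.160.0
107.197.160.128 AND mask = 107.197.160.0
Yes, same subnet (107.197.160.0)


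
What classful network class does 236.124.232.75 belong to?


First octet: 236
Binary: 11101100
1110xxxx -> Class D (224-239)
Class D (multicast), default mask N/A


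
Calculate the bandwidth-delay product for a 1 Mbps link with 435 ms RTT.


BDP = bandwidth * RTT
= 1 Mbps * 435 ms
= 1 * 1e6 * 435 / 1000 bits
= 435000 bits
= 54375 bytes
= 53.1006 KB
BDP = 435000 bits (54375 bytes)


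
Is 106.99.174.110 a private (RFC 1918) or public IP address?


RFC 1918 private ranges:
  10.0.0.0/8 (10.0.0.0 - 10.255.255.255)
  172.16.0.0/12 (172.16.0.0 - 172.31.255.255)
  192.168.0.0/16 (192.168.0.0 - 192.168.255.255)
Public (not in any RFC 1918 range)


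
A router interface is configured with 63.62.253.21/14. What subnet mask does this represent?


/14 means 14 network bits, 18 host bits
Binary: 11111111111111000000000000000000
Mask: 255.252.0.0


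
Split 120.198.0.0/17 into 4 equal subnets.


New prefix = 17 + 2 = 19
Each subnet has 8192 addresses
  120.198.0.0/19
  120.198.32.0/19
  120.198.64.0/19
  120.198.96.0/19
Subnets: 120.198.0.0/19, 120.198.32.0/19, 120.198.64.0/19, 120.198.96.0/19


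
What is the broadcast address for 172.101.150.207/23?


Network: 172.101.150.0/23
Host bits = 9
Set all host bits to 1:
Broadcast: 172.101.151.255


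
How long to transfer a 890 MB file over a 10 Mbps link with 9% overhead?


Effective throughput = 10 * (1 - 9/100) = 9.1 Mbps
File size in Mb = 890 * 8 = 7120 Mb
Time = 7120 / 9.1
Time = 782.4176 seconds


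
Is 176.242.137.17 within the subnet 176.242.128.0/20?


Subnet network: 176.242.128.0
Test IP AND mask: 176.242.128.0
Yes, 176.242.137.17 is in 176.242.128.0/20


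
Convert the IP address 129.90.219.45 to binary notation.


129 = 10000001
90 = 01011010
219 = 11011011
45 = 00101101
Binary: 10000001.01011010.11011011.00101101


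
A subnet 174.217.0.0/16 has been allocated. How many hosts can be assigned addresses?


Host bits = 32 - 16 = 16
Total addresses = 2^16 = 65536
Usable = total - 2 (network and broadcast)
Usable hosts: 65534


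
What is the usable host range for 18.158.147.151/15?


Network: 18.158.0.0
Broadcast: 18.159.255.255
First usable = network + 1
Last usable = broadcast - 1
Range: 18.158.0.1 to 18.159.255.254


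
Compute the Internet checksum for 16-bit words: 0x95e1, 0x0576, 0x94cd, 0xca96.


Sum all words (with carry folding):
+ 0x95e1 = 0x95e1
+ 0x0576 = 0x9b57
+ 0x94cd = 0x3025
+ 0xca96 = 0xfabb
One's complement: ~0xfabb
Checksum = 0x0544


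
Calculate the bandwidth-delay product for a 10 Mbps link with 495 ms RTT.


BDP = bandwidth * RTT
= 10 Mbps * 495 ms
= 10 * 1e6 * 495 / 1000 bits
= 4950000 bits
= 618750 bytes
= 604.248 KB
BDP = 4950000 bits (618750 bytes)


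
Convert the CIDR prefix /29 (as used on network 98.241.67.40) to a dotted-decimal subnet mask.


/29 means 29 network bits, 3 host bits
Binary: 11111111111111111111111111111000
Mask: 255.255.255.248


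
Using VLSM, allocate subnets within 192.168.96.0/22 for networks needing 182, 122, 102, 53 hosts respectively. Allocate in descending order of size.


182 hosts -> /24 (254 usable): 192.168.96.0/24
122 hosts -> /25 (126 usable): 192.168.97.0/25
102 hosts -> /25 (126 usable): 192.168.97.128/25
53 hosts -> /26 (62 usable): 192.168.98.0/26
Allocation: 192.168.96.0/24 (182 hosts, 254 usable); 192.168.97.0/25 (122 hosts, 126 usable); 192.168.97.128/25 (102 hosts, 126 usable); 192.168.98.0/26 (53 hosts, 62 usable)


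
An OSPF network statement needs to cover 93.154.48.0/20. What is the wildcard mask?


Subnet mask: 255.255.240.0
Wildcard = 255.255.255.255 - subnet mask
255 - 255 = 0
255 - 255 = 0
255 - 240 = 15
255 - 0 = 255
Wildcard: 0.0.15.255


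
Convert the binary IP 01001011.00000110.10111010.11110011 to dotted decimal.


01001011 = 75
00000110 = 6
10111010 = 186
11110011 = 243
IP: 75.6.186.243


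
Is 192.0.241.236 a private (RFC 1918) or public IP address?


RFC 1918 private ranges:
  10.0.0.0/8 (10.0.0.0 - 10.255.255.255)
  172.16.0.0/12 (172.16.0.0 - 172.31.255.255)
  192.168.0.0/16 (192.168.0.0 - 192.168.255.255)
Public (not in any RFC 1918 range)


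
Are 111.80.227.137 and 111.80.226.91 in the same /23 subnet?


Mask: 255.255.254.0
111.80.227.137 AND mask = 111.80.226.0
111.80.226.91 AND mask = 111.80.226.0
Yes, same subnet (111.80.226.0)


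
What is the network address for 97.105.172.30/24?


IP:   01100001.01101001.10101100.00011110
Mask: 11111111.11111111.11111111.00000000
AND operation:
Net:  01100001.01101001.10101100.00000000
Network: 97.105.172.0/24


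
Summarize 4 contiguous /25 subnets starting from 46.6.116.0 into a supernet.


Original prefix: /25
Number of subnets: 4 = 2^2
New prefix = 25 - 2 = 23
Supernet: 46.6.116.0/23


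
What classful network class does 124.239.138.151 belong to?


First octet: 124
Binary: 01111100
0xxxxxxx -> Class A (1-126)
Class A, default mask 255.0.0.0 (/8)


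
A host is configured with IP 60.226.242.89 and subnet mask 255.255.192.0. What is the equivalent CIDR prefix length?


Binary: 11111111.11111111.11000000.00000000
Count leading 1s
Prefix: /18


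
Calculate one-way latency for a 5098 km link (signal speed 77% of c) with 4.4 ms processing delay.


Speed = 0.77 * 3e5 km/s = 231000 km/s
Propagation delay = 5098 / 231000 = 0.0221 s = 22.0693 ms
Processing delay = 4.4 ms
Total one-way latency = 26.4693 ms


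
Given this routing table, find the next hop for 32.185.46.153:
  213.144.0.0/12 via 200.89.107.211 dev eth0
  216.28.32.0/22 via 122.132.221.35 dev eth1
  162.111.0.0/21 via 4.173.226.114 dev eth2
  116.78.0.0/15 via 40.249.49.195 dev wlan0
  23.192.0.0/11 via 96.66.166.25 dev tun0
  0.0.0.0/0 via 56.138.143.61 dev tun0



Longest prefix match for 32.185.46.153:
  /12 213.144.0.0: no
  /22 216.28.32.0: no
  /21 162.111.0.0: no
  /15 116.78.0.0: no
  /11 23.192.0.0: no
  /0 0.0.0.0: MATCH
Selected: next-hop 56.138.143.61 via tun0 (matched /0)


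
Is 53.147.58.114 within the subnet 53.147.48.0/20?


Subnet network: 53.147.48.0
Test IP AND mask: 53.147.48.0
Yes, 53.147.58.114 is in 53.147.48.0/20


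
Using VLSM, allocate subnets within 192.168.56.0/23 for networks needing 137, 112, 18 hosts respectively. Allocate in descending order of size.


137 hosts -> /24 (254 usable): 192.168.56.0/24
112 hosts -> /25 (126 usable): 192.168.57.0/25
18 hosts -> /27 (30 usable): 192.168.57.128/27
Allocation: 192.168.56.0/24 (137 hosts, 254 usable); 192.168.57.0/25 (112 hosts, 126 usable); 192.168.57.128/27 (18 hosts, 30 usable)
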